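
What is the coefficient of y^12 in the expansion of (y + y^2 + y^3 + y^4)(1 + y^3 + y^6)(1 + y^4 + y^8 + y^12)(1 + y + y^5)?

(y + y^2 + y^3 + y^4) has coefficients 0,1,1,1,1 for degrees 0…4.
(1 + y^3 + y^6) has coefficients 1,0,0,1,0,0,1,0,0,0,0,0,0 for degrees 0…12.
Multiplying by (1 + y^4 + y^8 + y^12) gives running coefficients 1,0,0,1,1,0,1,1,1,0,1,1,1 for degrees 0…12.
Finally multiplying by (1 + y + y^5), the product of all factors after the first has coefficients 1,1,0,1,2,2,1,2,3,2,1,3,3 for degrees 0…12.
[y^12] = 1·3 + 1·1 + 1·2 + 1·3 = 9.

9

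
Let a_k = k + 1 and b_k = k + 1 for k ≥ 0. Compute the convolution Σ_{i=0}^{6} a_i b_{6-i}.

84

Write out a_i and b_{6-i} for i = 0,…,6 and sum the products.
Σ = 1·7 + 2·6 + 3·5 + 4·4 + 5·3 + 6·2 + 7·1 = 84.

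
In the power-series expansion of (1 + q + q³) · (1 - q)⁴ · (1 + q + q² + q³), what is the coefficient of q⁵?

(1 + q + q³) has coefficients 1,1,0,1 for degrees 0…3.
(1 - q)⁴ has coefficients 1,-4,6,-4,1,0 for degrees 0…5.
Finally multiplying by (1 + q + q² + q³), the product of all factors after the first has coefficients 1,-3,3,-1,-1,3 for degrees 0…5.
[q⁵] = 1·3 + 1·(-1) + 1·3 = 5.

5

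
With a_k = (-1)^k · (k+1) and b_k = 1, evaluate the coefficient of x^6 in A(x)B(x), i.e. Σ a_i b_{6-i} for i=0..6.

This is [x^6] in the product of the two ordinary generating functions.
Σ = 1·1 − 2·1 + 3·1 − 4·1 + 5·1 − 6·1 + 7·1 = 4.

4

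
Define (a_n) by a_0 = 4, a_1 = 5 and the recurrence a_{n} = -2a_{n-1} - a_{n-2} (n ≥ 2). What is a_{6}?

The ordinary generating function has denominator 1 + 2q + q^2.
Iterating the recurrence: a_0,…,a_{6} = 4, 5, -14, 23, -32, 41, -50.

-50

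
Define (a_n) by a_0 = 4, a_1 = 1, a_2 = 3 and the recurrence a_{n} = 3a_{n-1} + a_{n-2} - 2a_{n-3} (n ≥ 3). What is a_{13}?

150829

The ordinary generating function has denominator 1 - 3q - q^2 + 2q^3.
Iterating the recurrence: a_0,…,a_{13} = 4, 1, 3, 2, 7, 17, 54, 165, 515, 1602, 4991, 15545, 48422, 150829.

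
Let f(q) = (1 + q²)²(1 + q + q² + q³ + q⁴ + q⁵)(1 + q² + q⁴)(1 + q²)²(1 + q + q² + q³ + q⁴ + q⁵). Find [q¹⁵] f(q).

106

(1 + q²)² has coefficients 1,0,2,0,1 for degrees 0…4.
(1 + q + q² + q³ + q⁴ + q⁵) has coefficients 1,1,1,1,1,1,0,0,0,0,0,0,0,0,0,0 for degrees 0…15.
Multiplying by (1 + q² + q⁴) gives running coefficients 1,1,2,2,3,3,2,2,1,1,0,0,0,0,0,0 for degrees 0…15.
Multiplying by (1 + q²)² gives running coefficients 1,1,4,4,8,8,10,10,8,8,4,4,1,1,0,0 for degrees 0…15.
Finally multiplying by (1 + q + q² + q³ + q⁴ + q⁵), the product of all factors after the first has coefficients 1,2,6,10,18,26,35,44,48,52,48,44,35,26,18,10 for degrees 0…15.
[q¹⁵] = 1·10 + 2·26 + 1·44 = 106.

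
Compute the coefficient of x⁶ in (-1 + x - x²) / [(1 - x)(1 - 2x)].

The denominator gives the recurrence a_n = 3a_(n−1) − 2a_(n−2) for n ≥ 3; the numerator fixes a_0 = -1, a_1 = -2, a_2 = -5.
Iterating: -1, -2, -5, -11, -23, -47, -95, so a_6 = -95.

-95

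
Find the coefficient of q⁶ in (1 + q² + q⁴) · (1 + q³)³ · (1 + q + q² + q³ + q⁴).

11

(1 + q² + q⁴) has coefficients 1,0,1,0,1 for degrees 0…4.
(1 + q³)³ has coefficients 1,0,0,3,0,0,3 for degrees 0…6.
Finally multiplying by (1 + q + q² + q³ + q⁴), the product of all factors after the first has coefficients 1,1,1,4,4,3,6 for degrees 0…6.
[q⁶] = 1·6 + 1·4 + 1·1 = 11.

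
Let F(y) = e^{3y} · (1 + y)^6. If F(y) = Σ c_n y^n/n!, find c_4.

4149

The EGF product rule gives c_4 = Σ_{k_1+k_2=4} C(4; k_1,k_2) · ∏ g_i(k_i), where e^{3y} gives (3)^k; (1+y)^6 gives the falling factorial (6)_k.
g_1(k) for k = 0…4: 1, 3, 9, 27, 81.
g_2(k) for k = 0…4: 1, 6, 30, 120, 360.
c_4 = Σ_k C(4,k)·g_1(k)·g_2(4−k) = 1·1·360 + 4·3·120 + 6·9·30 + 4·27·6 + 1·81·1 = 360 + 1440 + 1620 + 648 + 81 = 4149.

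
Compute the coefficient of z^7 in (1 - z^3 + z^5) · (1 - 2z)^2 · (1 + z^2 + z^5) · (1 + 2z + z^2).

-6

(1 - z^3 + z^5) has coefficients 1,0,0,-1,0,1 for degrees 0…5.
(1 - 2z)^2 has coefficients 1,-4,4,0,0,0,0,0 for degrees 0…7.
Multiplying by (1 + z^2 + z^5) gives running coefficients 1,-4,5,-4,4,1,-4,4 for degrees 0…7.
Finally multiplying by (1 + 2z + z^2), the product of all factors after the first has coefficients 1,-2,-2,2,1,5,2,-3 for degrees 0…7.
[z^7] = 1·(-3) − 1·1 + 1·(-2) = -6.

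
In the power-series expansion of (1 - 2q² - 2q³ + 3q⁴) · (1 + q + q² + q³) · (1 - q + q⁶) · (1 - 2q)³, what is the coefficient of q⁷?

-31

(1 - 2q² - 2q³ + 3q⁴) has coefficients 1,0,-2,-2,3 for degrees 0…4.
(1 + q + q² + q³) has coefficients 1,1,1,1,0,0,0,0 for degrees 0…7.
Multiplying by (1 - q + q⁶) gives running coefficients 1,0,0,0,-1,0,1,1 for degrees 0…7.
Finally multiplying by (1 - 2q)³, the product of all factors after the first has coefficients 1,-6,12,-8,-1,6,-11,3 for degrees 0…7.
[q⁷] = 1·3 − 2·6 − 2·(-1) + 3·(-8) = -31.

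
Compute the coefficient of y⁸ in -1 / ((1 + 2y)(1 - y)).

-171

Partial fractions give a closed form: a_n = (-2/3)·(-2)^n + (-1/3)·1^n.
At n = 8: a_8 = -171.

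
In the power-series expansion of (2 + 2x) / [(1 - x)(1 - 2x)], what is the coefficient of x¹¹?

Partial fractions give a closed form: a_n = (-4)·1^n + (6)·2^n.
At n = 11: a_11 = 12284.

12284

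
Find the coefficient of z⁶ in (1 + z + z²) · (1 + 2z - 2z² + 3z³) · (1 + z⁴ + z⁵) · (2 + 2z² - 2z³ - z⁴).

5

(1 + z + z²) has coefficients 1,1,1 for degrees 0…2.
(1 + 2z - 2z² + 3z³) has coefficients 1,2,-2,3,0,0,0 for degrees 0…6.
Multiplying by (1 + z⁴ + z⁵) gives running coefficients 1,2,-2,3,1,3,0 for degrees 0…6.
Finally multiplying by (2 + 2z² - 2z³ - z⁴), the product of all factors after the first has coefficients 2,4,-2,8,-7,14,-2 for degrees 0…6.
[z⁶] = 1·(-2) + 1·14 + 1·(-7) = 5.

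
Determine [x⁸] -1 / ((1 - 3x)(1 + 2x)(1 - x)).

Partial fractions give a closed form: a_n = (-9/10)·3^n + (-4/15)·(-2)^n + (1/6)·1^n.
At n = 8: a_8 = -5973.

-5973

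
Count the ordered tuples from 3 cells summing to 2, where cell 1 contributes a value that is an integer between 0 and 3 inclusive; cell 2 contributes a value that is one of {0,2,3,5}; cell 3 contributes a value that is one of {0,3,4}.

The generating function for the choices is (1 + q + q^2 + q^3)·(1 + q^2 + q^3 + q^5)·(1 + q^3 + q^4); the count is [q^2].
(1 + q + q^2 + q^3) has coefficients 1,1,1 for degrees 0…2.
(1 + q^2 + q^3 + q^5) has coefficients 1,0,1 for degrees 0…2.
Finally multiplying by (1 + q^3 + q^4), the product of all factors after the first has coefficients 1,0,1 for degrees 0…2.
[q^2] = 1·1 + 1·0 + 1·1 = 2.

2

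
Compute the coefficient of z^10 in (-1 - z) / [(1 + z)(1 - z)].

Partial fractions give a closed form: a_n = (-1)·1^n.
At n = 10: a_10 = -1.

-1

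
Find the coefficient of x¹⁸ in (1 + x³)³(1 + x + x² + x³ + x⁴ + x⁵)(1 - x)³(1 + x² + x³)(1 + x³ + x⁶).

(1 + x³)³ has coefficients 1,0,0,3,0,0,3,0,0,1 for degrees 0…9.
(1 + x + x² + x³ + x⁴ + x⁵) has coefficients 1,1,1,1,1,1,0,0,0,0,0,0,0,0,0,0,0,0,0 for degrees 0…18.
Multiplying by (1 - x)³ gives running coefficients 1,-2,1,0,0,0,-1,2,-1,0,0,0,0,0,0,0,0,0,0 for degrees 0…18.
Multiplying by (1 + x² + x³) gives running coefficients 1,-2,2,-1,-1,1,-1,2,-2,1,1,-1,0,0,0,0,0,0,0 for degrees 0…18.
Finally multiplying by (1 + x³ + x⁶), the product of all factors after the first has coefficients 1,-2,2,0,-3,3,-1,-1,1,-1,2,-2,0,3,-3,1,1,-1,0 for degrees 0…18.
[x¹⁸] = 1·0 + 3·1 + 3·0 + 1·(-1) = 2.

2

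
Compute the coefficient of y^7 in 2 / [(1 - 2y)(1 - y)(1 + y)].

Partial fractions give a closed form: a_n = (8/3)·2^n + (-1)·1^n + (1/3)·(-1)^n.
At n = 7: a_7 = 340.

340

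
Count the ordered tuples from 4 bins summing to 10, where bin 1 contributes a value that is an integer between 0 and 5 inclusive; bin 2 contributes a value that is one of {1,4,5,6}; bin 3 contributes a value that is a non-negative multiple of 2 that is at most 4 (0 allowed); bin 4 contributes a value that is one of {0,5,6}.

The generating function for the choices is (1 + t + t^2 + t^3 + t^4 + t^5)·(t + t^4 + t^5 + t^6)·(1 + t^2 + t^4)·(1 + t^5 + t^6); the count is [t^10].
(1 + t + t^2 + t^3 + t^4 + t^5) has coefficients 1,1,1,1,1,1 for degrees 0…5.
(t + t^4 + t^5 + t^6) has coefficients 0,1,0,0,1,1,1,0,0,0,0 for degrees 0…10.
Multiplying by (1 + t^2 + t^4) gives running coefficients 0,1,0,1,1,2,2,1,2,1,1 for degrees 0…10.
Finally multiplying by (1 + t^5 + t^6), the product of all factors after the first has coefficients 0,1,0,1,1,2,3,2,3,3,4 for degrees 0…10.
[t^10] = 1·4 + 1·3 + 1·3 + 1·2 + 1·3 + 1·2 = 17.

17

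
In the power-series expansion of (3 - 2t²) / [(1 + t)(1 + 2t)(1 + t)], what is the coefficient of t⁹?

The denominator gives the recurrence a_n = −4a_(n−1) − 5a_(n−2) − 2a_(n−3) for n ≥ 3; the numerator fixes a_0 = 3, a_1 = -12, a_2 = 31.
Iterating: 3, -12, 31, -70, 149, -308, 627, -1266, 2545, -5104, so a_9 = -5104.

-5104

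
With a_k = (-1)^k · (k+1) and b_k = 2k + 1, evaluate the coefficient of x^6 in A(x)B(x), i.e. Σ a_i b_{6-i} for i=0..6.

4

This is [x^6] in the product of the two ordinary generating functions.
Σ = 1·13 − 2·11 + 3·9 − 4·7 + 5·5 − 6·3 + 7·1 = 4.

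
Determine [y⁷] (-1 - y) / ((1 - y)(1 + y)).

Partial fractions give a closed form: a_n = (-1)·1^n.
At n = 7: a_7 = -1.

-1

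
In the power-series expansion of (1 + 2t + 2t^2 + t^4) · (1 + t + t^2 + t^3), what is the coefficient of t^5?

3

(1 + 2t + 2t^2 + t^4) has coefficients 1,2,2,0,1 for degrees 0…4.
(1 + t + t^2 + t^3) has coefficients 1,1,1,1,0,0 for degrees 0…5.
[t^5] = 1·0 + 2·0 + 2·1 + 1·1 = 3.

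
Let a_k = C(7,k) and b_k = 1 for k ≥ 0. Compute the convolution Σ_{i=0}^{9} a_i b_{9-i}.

128

This is [x^9] in the product of the two ordinary generating functions.
Σ = 1·1 + 7·1 + 21·1 + 35·1 + 35·1 + 21·1 + 7·1 + 1·1 + 0·1 + 0·1 = 128.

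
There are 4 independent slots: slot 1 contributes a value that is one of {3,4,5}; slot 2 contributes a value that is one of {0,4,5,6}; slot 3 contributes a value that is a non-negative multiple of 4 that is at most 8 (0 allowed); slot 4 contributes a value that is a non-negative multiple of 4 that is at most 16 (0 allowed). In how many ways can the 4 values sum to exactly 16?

The generating function for the choices is (z³ + z⁴ + z⁵)·(1 + z⁴ + z⁵ + z⁶)·(1 + z⁴ + z⁸)·(1 + z⁴ + z⁸ + z¹² + z¹⁶); the count is [z¹⁶].
(z³ + z⁴ + z⁵) has coefficients 0,0,0,1,1,1 for degrees 0…5.
(1 + z⁴ + z⁵ + z⁶) has coefficients 1,0,0,0,1,1,1,0,0,0,0,0,0,0,0,0,0 for degrees 0…16.
Multiplying by (1 + z⁴ + z⁸) gives running coefficients 1,0,0,0,2,1,1,0,2,1,1,0,1,1,1,0,0 for degrees 0…16.
Finally multiplying by (1 + z⁴ + z⁸ + z¹² + z¹⁶), the product of all factors after the first has coefficients 1,0,0,0,3,1,1,0,5,2,2,0,6,3,3,0,6 for degrees 0…16.
[z¹⁶] = 1·3 + 1·6 + 1·0 = 9.

9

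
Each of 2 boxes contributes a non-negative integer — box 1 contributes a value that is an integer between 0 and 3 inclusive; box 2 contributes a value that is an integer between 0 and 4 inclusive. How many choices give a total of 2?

The generating function for the choices is (1 + t + t^2 + t^3)·(1 + t + t^2 + t^3 + t^4); the count is [t^2].
(1 + t + t^2 + t^3) has coefficients 1,1,1 for degrees 0…2.
(1 + t + t^2 + t^3 + t^4) has coefficients 1,1,1 for degrees 0…2.
[t^2] = 1·1 + 1·1 + 1·1 = 3.

3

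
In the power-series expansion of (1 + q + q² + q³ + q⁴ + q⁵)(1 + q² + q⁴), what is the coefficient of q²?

2

(1 + q + q² + q³ + q⁴ + q⁵) has coefficients 1,1,1 for degrees 0…2.
(1 + q² + q⁴) has coefficients 1,0,1 for degrees 0…2.
[q²] = 1·1 + 1·0 + 1·1 = 2.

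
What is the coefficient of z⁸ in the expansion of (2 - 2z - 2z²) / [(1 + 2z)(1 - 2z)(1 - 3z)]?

Partial fractions give a closed form: a_n = (1/2)·(-2)^n + (-1/2)·2^n + (2)·3^n.
At n = 8: a_8 = 13122.

13122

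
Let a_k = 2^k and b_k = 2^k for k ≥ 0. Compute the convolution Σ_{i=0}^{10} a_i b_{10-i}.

11264

The convolution is the t^10 coefficient of A(t)B(t).
Σ = 1·1024 + 2·512 + 4·256 + 8·128 + 16·64 + 32·32 + 64·16 + 128·8 + 256·4 + 512·2 + 1024·1 = 11264.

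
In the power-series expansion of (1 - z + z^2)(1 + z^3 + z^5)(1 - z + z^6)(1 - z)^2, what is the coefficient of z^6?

-10

(1 - z + z^2) has coefficients 1,-1,1 for degrees 0…2.
(1 + z^3 + z^5) has coefficients 1,0,0,1,0,1,0 for degrees 0…6.
Multiplying by (1 - z + z^6) gives running coefficients 1,-1,0,1,-1,1,0 for degrees 0…6.
Finally multiplying by (1 - z)^2, the product of all factors after the first has coefficients 1,-3,3,0,-3,4,-3 for degrees 0…6.
[z^6] = 1·(-3) − 1·4 + 1·(-3) = -10.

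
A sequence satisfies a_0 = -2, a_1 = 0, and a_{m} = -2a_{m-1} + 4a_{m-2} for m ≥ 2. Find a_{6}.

-640

The ordinary generating function has denominator 1 + 2z - 4z^2.
Iterating the recurrence: a_0,…,a_{6} = -2, 0, -8, 16, -64, 192, -640.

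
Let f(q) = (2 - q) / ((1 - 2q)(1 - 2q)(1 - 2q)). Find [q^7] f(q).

The denominator gives the recurrence a_n = 6a_(n−1) − 12a_(n−2) + 8a_(n−3) for n ≥ 3; the numerator fixes a_0 = 2, a_1 = 11, a_2 = 42.
Iterating: 2, 11, 42, 136, 400, 1104, 2912, 7424, so a_7 = 7424.

7424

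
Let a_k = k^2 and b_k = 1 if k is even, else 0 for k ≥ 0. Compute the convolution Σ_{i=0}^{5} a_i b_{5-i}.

Write out a_i and b_{5-i} for i = 0,…,5 and sum the products.
Σ = 0·0 + 1·1 + 4·0 + 9·1 + 16·0 + 25·1 = 35.

35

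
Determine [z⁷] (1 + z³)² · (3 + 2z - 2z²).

(1 + z³)² has coefficients 1,0,0,2,0,0,1 for degrees 0…6.
(3 + 2z - 2z²) has coefficients 3,2,-2,0,0,0,0,0 for degrees 0…7.
[z⁷] = 1·0 + 2·0 + 1·2 = 2.

2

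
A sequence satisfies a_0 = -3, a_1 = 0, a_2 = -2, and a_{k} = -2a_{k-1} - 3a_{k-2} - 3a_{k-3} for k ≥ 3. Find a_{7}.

The ordinary generating function has denominator 1 + 2x + 3x^2 + 3x^3.
Iterating the recurrence: a_0,…,a_{7} = -3, 0, -2, 13, -20, 7, 7, 25.

25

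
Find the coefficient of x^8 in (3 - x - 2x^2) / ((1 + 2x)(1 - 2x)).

640

The denominator gives the recurrence a_n = 4a_(n−2) for n ≥ 3; the numerator fixes a_0 = 3, a_1 = -1, a_2 = 10.
Iterating: 3, -1, 10, -4, 40, -16, 160, -64, 640, so a_8 = 640.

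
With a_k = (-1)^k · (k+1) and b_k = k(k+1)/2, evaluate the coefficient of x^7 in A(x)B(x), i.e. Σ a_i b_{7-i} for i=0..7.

10

This is [x^7] in the product of the two ordinary generating functions.
Σ = 1·28 − 2·21 + 3·15 − 4·10 + 5·6 − 6·3 + 7·1 − 8·0 = 10.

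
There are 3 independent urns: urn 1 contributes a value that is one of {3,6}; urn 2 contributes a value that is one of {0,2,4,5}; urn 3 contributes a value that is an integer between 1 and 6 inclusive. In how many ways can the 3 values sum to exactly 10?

The generating function for the choices is (x³ + x⁶)·(1 + x² + x⁴ + x⁵)·(x + x² + x³ + x⁴ + x⁵ + x⁶); the count is [x¹⁰].
(x³ + x⁶) has coefficients 0,0,0,1,0,0,1 for degrees 0…6.
(1 + x² + x⁴ + x⁵) has coefficients 1,0,1,0,1,1,0,0,0,0,0 for degrees 0…10.
Finally multiplying by (x + x² + x³ + x⁴ + x⁵ + x⁶), the product of all factors after the first has coefficients 0,1,1,2,2,3,4,3,3,2,2 for degrees 0…10.
[x¹⁰] = 1·3 + 1·2 = 5.

5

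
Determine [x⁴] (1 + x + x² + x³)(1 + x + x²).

2

(1 + x + x² + x³) has coefficients 1,1,1,1 for degrees 0…3.
(1 + x + x²) has coefficients 1,1,1,0,0 for degrees 0…4.
[x⁴] = 1·0 + 1·0 + 1·1 + 1·1 = 2.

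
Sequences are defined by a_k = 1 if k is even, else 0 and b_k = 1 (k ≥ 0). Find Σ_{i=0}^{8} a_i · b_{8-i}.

5

Write out a_i and b_{8-i} for i = 0,…,8 and sum the products.
Σ = 1·1 + 0·1 + 1·1 + 0·1 + 1·1 + 0·1 + 1·1 + 0·1 + 1·1 = 5.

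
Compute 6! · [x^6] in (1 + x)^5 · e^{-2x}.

The EGF product rule gives c_6 = Σ_{k_1+k_2=6} C(6; k_1,k_2) · ∏ g_i(k_i), where (1+x)^5 gives the falling factorial (5)_k; e^{-2x} gives (-2)^k.
g_1(k) for k = 0…6: 1, 5, 20, 60, 120, 120, 0.
g_2(k) for k = 0…6: 1, -2, 4, -8, 16, -32, 64.
c_6 = Σ_k C(6,k)·g_1(k)·g_2(6−k) = 1·1·64 + 6·5·(-32) + 15·20·16 + 20·60·(-8) + 15·120·4 + 6·120·(-2) = 64 − 960 + 4800 − 9600 + 7200 − 1440 = 64.

64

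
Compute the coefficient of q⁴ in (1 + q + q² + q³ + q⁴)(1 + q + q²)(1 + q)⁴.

42

(1 + q + q² + q³ + q⁴) has coefficients 1,1,1,1,1 for degrees 0…4.
(1 + q + q²) has coefficients 1,1,1,0,0 for degrees 0…4.
Finally multiplying by (1 + q)⁴, the product of all factors after the first has coefficients 1,5,11,14,11 for degrees 0…4.
[q⁴] = 1·11 + 1·14 + 1·11 + 1·5 + 1·1 = 42.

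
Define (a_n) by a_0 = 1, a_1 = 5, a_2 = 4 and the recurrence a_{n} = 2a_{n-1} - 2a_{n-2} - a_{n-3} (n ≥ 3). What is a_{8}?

156

The ordinary generating function has denominator 1 - 2y + 2y^2 + y^3.
Iterating the recurrence: a_0,…,a_{8} = 1, 5, 4, -3, -19, -36, -31, 29, 156.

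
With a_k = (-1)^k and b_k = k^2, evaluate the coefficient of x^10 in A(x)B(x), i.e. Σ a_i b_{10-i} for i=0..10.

This is [x^10] in the product of the two ordinary generating functions.
Σ = 1·100 − 1·81 + 1·64 − 1·49 + 1·36 − 1·25 + 1·16 − 1·9 + 1·4 − 1·1 + 1·0 = 55.

55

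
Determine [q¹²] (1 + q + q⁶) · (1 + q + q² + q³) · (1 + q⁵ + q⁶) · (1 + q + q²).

4

(1 + q + q⁶) has coefficients 1,1,0,0,0,0,1 for degrees 0…6.
(1 + q + q² + q³) has coefficients 1,1,1,1,0,0,0,0,0,0,0,0,0 for degrees 0…12.
Multiplying by (1 + q⁵ + q⁶) gives running coefficients 1,1,1,1,0,1,2,2,2,1,0,0,0 for degrees 0…12.
Finally multiplying by (1 + q + q²), the product of all factors after the first has coefficients 1,2,3,3,2,2,3,5,6,5,3,1,0 for degrees 0…12.
[q¹²] = 1·0 + 1·1 + 1·3 = 4.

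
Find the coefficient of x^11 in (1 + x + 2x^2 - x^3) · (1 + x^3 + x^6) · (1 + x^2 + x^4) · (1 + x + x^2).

4

(1 + x + 2x^2 - x^3) has coefficients 1,1,2,-1 for degrees 0…3.
(1 + x^3 + x^6) has coefficients 1,0,0,1,0,0,1,0,0,0,0,0 for degrees 0…11.
Multiplying by (1 + x^2 + x^4) gives running coefficients 1,0,1,1,1,1,1,1,1,0,1,0 for degrees 0…11.
Finally multiplying by (1 + x + x^2), the product of all factors after the first has coefficients 1,1,2,2,3,3,3,3,3,2,2,1 for degrees 0…11.
[x^11] = 1·1 + 1·2 + 2·2 − 1·3 = 4.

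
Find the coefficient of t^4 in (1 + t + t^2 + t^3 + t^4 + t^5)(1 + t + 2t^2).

(1 + t + t^2 + t^3 + t^4 + t^5) has coefficients 1,1,1,1,1 for degrees 0…4.
(1 + t + 2t^2) has coefficients 1,1,2,0,0 for degrees 0…4.
[t^4] = 1·0 + 1·0 + 1·2 + 1·1 + 1·1 = 4.

4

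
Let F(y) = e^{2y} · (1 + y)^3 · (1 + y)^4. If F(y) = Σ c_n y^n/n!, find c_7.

The EGF product rule gives c_7 = Σ_{k_1+k_2+k_3=7} C(7; k_1,k_2,k_3) · ∏ g_i(k_i), where e^{2y} gives (2)^k; (1+y)^3 gives the falling factorial (3)_k; (1+y)^4 gives the falling factorial (4)_k.
g_1(k) for k = 0…7: 1, 2, 4, 8, 16, 32, 64, 128.
g_2(k) for k = 0…7: 1, 3, 6, 6, 0, 0, 0, 0.
g_3(k) for k = 0…7: 1, 4, 12, 24, 24, 0, 0, 0.
First combine the last two factors: h(k) = Σ_j C(k,j)·g_2(j)·g_3(k−j) for k = 0…7: 1, 7, 42, 210, 840, 2520, 5040, 5040.
c_7 = Σ_k C(7,k)·g_1(k)·h(7−k) = 1·1·5040 + 7·2·5040 + 21·4·2520 + 35·8·840 + 35·16·210 + 21·32·42 + 7·64·7 + 1·128·1 = 5040 + 70560 + 211680 + 235200 + 117600 + 28224 + 3136 + 128 = 671568.

671568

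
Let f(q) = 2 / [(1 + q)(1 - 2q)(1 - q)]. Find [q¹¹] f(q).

The denominator gives the recurrence a_n = 2a_(n−1) + a_(n−2) − 2a_(n−3) for n ≥ 3; the numerator fixes a_0 = 2, a_1 = 4, a_2 = 10.
Iterating: 2, 4, 10, 20, 42, 84, 170, 340, 682, 1364, 2730, 5460, so a_11 = 5460.

5460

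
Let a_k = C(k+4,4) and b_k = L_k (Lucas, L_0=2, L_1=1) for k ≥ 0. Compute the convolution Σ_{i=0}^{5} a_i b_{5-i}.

The convolution is the t^5 coefficient of A(t)B(t).
Σ = 1·11 + 5·7 + 15·4 + 35·3 + 70·1 + 126·2 = 533.

533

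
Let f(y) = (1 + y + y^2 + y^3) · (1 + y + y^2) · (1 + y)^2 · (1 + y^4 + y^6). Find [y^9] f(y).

19

(1 + y + y^2 + y^3) has coefficients 1,1,1,1 for degrees 0…3.
(1 + y + y^2) has coefficients 1,1,1,0,0,0,0,0,0,0 for degrees 0…9.
Multiplying by (1 + y)^2 gives running coefficients 1,3,4,3,1,0,0,0,0,0 for degrees 0…9.
Finally multiplying by (1 + y^4 + y^6), the product of all factors after the first has coefficients 1,3,4,3,2,3,5,6,5,3 for degrees 0…9.
[y^9] = 1·3 + 1·5 + 1·6 + 1·5 = 19.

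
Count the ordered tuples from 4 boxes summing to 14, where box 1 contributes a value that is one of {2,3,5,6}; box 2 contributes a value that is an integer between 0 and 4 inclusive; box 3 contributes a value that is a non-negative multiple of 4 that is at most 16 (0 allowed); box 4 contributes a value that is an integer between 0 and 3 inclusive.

20

The generating function for the choices is (x^2 + x^3 + x^5 + x^6)·(1 + x + x^2 + x^3 + x^4)·(1 + x^4 + x^8 + x^12 + x^16)·(1 + x + x^2 + x^3); the count is [x^14].
(x^2 + x^3 + x^5 + x^6) has coefficients 0,0,1,1,0,1,1 for degrees 0…6.
(1 + x + x^2 + x^3 + x^4) has coefficients 1,1,1,1,1,0,0,0,0,0,0,0,0,0,0 for degrees 0…14.
Multiplying by (1 + x^4 + x^8 + x^12 + x^16) gives running coefficients 1,1,1,1,2,1,1,1,2,1,1,1,2,1,1 for degrees 0…14.
Finally multiplying by (1 + x + x^2 + x^3), the product of all factors after the first has coefficients 1,2,3,4,5,5,5,5,5,5,5,5,5,5,5 for degrees 0…14.
[x^14] = 1·5 + 1·5 + 1·5 + 1·5 = 20.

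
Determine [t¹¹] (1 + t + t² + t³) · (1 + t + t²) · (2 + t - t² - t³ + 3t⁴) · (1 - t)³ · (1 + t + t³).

(1 + t + t² + t³) has coefficients 1,1,1,1 for degrees 0…3.
(1 + t + t²) has coefficients 1,1,1,0,0,0,0,0,0,0,0,0 for degrees 0…11.
Multiplying by (2 + t - t² - t³ + 3t⁴) gives running coefficients 2,3,2,-1,1,2,3,0,0,0,0,0 for degrees 0…11.
Multiplying by (1 - t)³ gives running coefficients 2,-3,-1,0,7,-6,1,-4,7,-3,0,0 for degrees 0…11.
Finally multiplying by (1 + t + t³), the product of all factors after the first has coefficients 2,-1,-4,1,4,0,-5,4,-3,5,-7,7 for degrees 0…11.
[t¹¹] = 1·7 + 1·(-7) + 1·5 + 1·(-3) = 2.

2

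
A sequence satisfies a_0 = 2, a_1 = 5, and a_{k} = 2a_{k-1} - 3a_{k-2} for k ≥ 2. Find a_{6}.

16

The ordinary generating function has denominator 1 - 2q + 3q^2.
Iterating the recurrence: a_0,…,a_{6} = 2, 5, 4, -7, -26, -31, 16.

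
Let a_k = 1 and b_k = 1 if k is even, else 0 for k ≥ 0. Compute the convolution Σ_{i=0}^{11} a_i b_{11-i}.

6

Write out a_i and b_{11-i} for i = 0,…,11 and sum the products.
Σ = 1·0 + 1·1 + 1·0 + 1·1 + 1·0 + 1·1 + 1·0 + 1·1 + 1·0 + 1·1 + 1·0 + 1·1 = 6.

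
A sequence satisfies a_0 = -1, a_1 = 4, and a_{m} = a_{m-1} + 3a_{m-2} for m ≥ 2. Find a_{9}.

The ordinary generating function has denominator 1 - z - 3z^2.
Iterating the recurrence: a_0,…,a_{9} = -1, 4, 1, 13, 16, 55, 103, 268, 577, 1381.

1381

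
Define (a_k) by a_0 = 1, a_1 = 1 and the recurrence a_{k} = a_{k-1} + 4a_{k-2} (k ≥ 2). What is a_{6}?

The ordinary generating function has denominator 1 - t - 4t^2.
Iterating the recurrence: a_0,…,a_{6} = 1, 1, 5, 9, 29, 65, 181.

181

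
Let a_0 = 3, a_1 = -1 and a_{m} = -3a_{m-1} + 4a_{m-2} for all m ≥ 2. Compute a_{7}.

The ordinary generating function has denominator 1 + 3t - 4t^2.
Iterating the recurrence: a_0,…,a_{7} = 3, -1, 15, -49, 207, -817, 3279, -13105.

-13105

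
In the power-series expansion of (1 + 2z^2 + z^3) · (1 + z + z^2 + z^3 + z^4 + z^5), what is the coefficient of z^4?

4

(1 + 2z^2 + z^3) has coefficients 1,0,2,1 for degrees 0…3.
(1 + z + z^2 + z^3 + z^4 + z^5) has coefficients 1,1,1,1,1 for degrees 0…4.
[z^4] = 1·1 + 2·1 + 1·1 = 4.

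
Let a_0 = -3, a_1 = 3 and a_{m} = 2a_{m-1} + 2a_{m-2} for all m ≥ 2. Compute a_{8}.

The ordinary generating function has denominator 1 - 2x - 2x^2.
Iterating the recurrence: a_0,…,a_{8} = -3, 3, 0, 6, 12, 36, 96, 264, 720.

720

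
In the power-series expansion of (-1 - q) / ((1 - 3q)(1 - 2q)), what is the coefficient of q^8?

Partial fractions give a closed form: a_n = (-4)·3^n + (3)·2^n.
At n = 8: a_8 = -25476.

-25476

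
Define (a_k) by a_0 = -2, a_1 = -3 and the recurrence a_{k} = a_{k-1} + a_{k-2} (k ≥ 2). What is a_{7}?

The ordinary generating function has denominator 1 - y - y^2.
Iterating the recurrence: a_0,…,a_{7} = -2, -3, -5, -8, -13, -21, -34, -55.

-55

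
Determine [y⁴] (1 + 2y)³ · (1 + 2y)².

(1 + 2y)³ has coefficients 1,6,12,8 for degrees 0…3.
(1 + 2y)² has coefficients 1,4,4,0,0 for degrees 0…4.
[y⁴] = 1·0 + 6·0 + 12·4 + 8·4 = 80.

80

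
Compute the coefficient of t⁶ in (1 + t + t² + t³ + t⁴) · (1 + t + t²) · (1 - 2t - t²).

-6

(1 + t + t² + t³ + t⁴) has coefficients 1,1,1,1,1 for degrees 0…4.
(1 + t + t²) has coefficients 1,1,1,0,0,0,0 for degrees 0…6.
Finally multiplying by (1 - 2t - t²), the product of all factors after the first has coefficients 1,-1,-2,-3,-1,0,0 for degrees 0…6.
[t⁶] = 1·0 + 1·0 + 1·(-1) + 1·(-3) + 1·(-2) = -6.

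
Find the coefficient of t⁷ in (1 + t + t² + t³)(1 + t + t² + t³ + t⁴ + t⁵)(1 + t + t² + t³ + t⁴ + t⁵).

20

(1 + t + t² + t³) has coefficients 1,1,1,1 for degrees 0…3.
(1 + t + t² + t³ + t⁴ + t⁵) has coefficients 1,1,1,1,1,1,0,0 for degrees 0…7.
Finally multiplying by (1 + t + t² + t³ + t⁴ + t⁵), the product of all factors after the first has coefficients 1,2,3,4,5,6,5,4 for degrees 0…7.
[t⁷] = 1·4 + 1·5 + 1·6 + 1·5 = 20.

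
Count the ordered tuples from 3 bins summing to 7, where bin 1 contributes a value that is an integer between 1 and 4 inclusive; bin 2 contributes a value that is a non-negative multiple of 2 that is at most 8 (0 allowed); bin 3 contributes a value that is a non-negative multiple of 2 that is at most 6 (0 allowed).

The generating function for the choices is (x + x² + x³ + x⁴)·(1 + x² + x⁴ + x⁶ + x⁸)·(1 + x² + x⁴ + x⁶); the count is [x⁷].
(x + x² + x³ + x⁴) has coefficients 0,1,1,1,1 for degrees 0…4.
(1 + x² + x⁴ + x⁶ + x⁸) has coefficients 1,0,1,0,1,0,1,0 for degrees 0…7.
Finally multiplying by (1 + x² + x⁴ + x⁶), the product of all factors after the first has coefficients 1,0,2,0,3,0,4,0 for degrees 0…7.
[x⁷] = 1·4 + 1·0 + 1·3 + 1·0 = 7.

7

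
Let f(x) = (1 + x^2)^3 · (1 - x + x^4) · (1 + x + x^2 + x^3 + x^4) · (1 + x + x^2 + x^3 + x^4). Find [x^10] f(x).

(1 + x^2)^3 has coefficients 1,0,3,0,3,0,1 for degrees 0…6.
(1 - x + x^4) has coefficients 1,-1,0,0,1,0,0,0,0,0,0 for degrees 0…10.
Multiplying by (1 + x + x^2 + x^3 + x^4) gives running coefficients 1,0,0,0,1,0,1,1,1,0,0 for degrees 0…10.
Finally multiplying by (1 + x + x^2 + x^3 + x^4), the product of all factors after the first has coefficients 1,1,1,1,2,1,2,3,4,3,3 for degrees 0…10.
[x^10] = 1·3 + 3·4 + 3·2 + 1·2 = 23.

23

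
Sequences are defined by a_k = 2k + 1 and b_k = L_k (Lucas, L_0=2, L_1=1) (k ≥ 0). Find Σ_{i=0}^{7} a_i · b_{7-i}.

299

Write out a_i and b_{7-i} for i = 0,…,7 and sum the products.
Σ = 1·29 + 3·18 + 5·11 + 7·7 + 9·4 + 11·3 + 13·1 + 15·2 = 299.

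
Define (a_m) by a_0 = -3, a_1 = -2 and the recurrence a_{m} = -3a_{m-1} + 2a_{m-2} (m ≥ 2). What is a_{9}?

-7052

The ordinary generating function has denominator 1 + 3z - 2z^2.
Iterating the recurrence: a_0,…,a_{9} = -3, -2, 0, -4, 12, -44, 156, -556, 1980, -7052.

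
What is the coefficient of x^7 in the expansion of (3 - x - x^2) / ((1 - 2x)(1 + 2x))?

-64

The denominator gives the recurrence a_n = 4a_(n−2) for n ≥ 3; the numerator fixes a_0 = 3, a_1 = -1, a_2 = 11.
Iterating: 3, -1, 11, -4, 44, -16, 176, -64, so a_7 = -64.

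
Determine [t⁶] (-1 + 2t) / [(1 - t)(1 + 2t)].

Partial fractions give a closed form: a_n = (1/3)·1^n + (-4/3)·(-2)^n.
At n = 6: a_6 = -85.

-85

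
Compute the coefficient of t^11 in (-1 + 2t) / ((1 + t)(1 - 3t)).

Partial fractions give a closed form: a_n = (-3/4)·(-1)^n + (-1/4)·3^n.
At n = 11: a_11 = -44286.

-44286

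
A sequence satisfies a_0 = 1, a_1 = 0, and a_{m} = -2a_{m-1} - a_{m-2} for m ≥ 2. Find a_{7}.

6

The ordinary generating function has denominator 1 + 2t + t^2.
Iterating the recurrence: a_0,…,a_{7} = 1, 0, -1, 2, -3, 4, -5, 6.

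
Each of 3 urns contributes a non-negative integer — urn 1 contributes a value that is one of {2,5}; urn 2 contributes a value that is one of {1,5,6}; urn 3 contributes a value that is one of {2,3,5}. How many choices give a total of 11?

The generating function for the choices is (y^2 + y^5)·(y + y^5 + y^6)·(y^2 + y^3 + y^5); the count is [y^11].
(y^2 + y^5) has coefficients 0,0,1,0,0,1 for degrees 0…5.
(y + y^5 + y^6) has coefficients 0,1,0,0,0,1,1,0,0,0,0,0 for degrees 0…11.
Finally multiplying by (y^2 + y^3 + y^5), the product of all factors after the first has coefficients 0,0,0,1,1,0,1,1,2,1,1,1 for degrees 0…11.
[y^11] = 1·1 + 1·1 = 2.

2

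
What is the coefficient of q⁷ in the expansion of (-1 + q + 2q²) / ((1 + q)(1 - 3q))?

-729

The denominator gives the recurrence a_n = 2a_(n−1) + 3a_(n−2) for n ≥ 3; the numerator fixes a_0 = -1, a_1 = -1, a_2 = -3.
Iterating: -1, -1, -3, -9, -27, -81, -243, -729, so a_7 = -729.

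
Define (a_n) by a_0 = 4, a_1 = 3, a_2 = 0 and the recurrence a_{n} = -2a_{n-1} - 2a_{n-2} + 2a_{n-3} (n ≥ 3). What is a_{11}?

112

The ordinary generating function has denominator 1 + 2t + 2t^2 - 2t^3.
Iterating the recurrence: a_0,…,a_{11} = 4, 3, 0, 2, 2, -8, 16, -12, -24, 104, -184, 112.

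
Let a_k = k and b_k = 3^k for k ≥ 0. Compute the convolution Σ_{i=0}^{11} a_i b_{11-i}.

Write out a_i and b_{11-i} for i = 0,…,11 and sum the products.
Σ = 0·177147 + 1·59049 + 2·19683 + 3·6561 + 4·2187 + 5·729 + 6·243 + 7·81 + 8·27 + 9·9 + 10·3 + 11·1 = 132854.

132854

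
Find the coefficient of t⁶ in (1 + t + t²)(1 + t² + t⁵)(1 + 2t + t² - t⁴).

2

(1 + t + t²) has coefficients 1,1,1 for degrees 0…2.
(1 + t² + t⁵) has coefficients 1,0,1,0,0,1,0 for degrees 0…6.
Finally multiplying by (1 + 2t + t² - t⁴), the product of all factors after the first has coefficients 1,2,2,2,0,1,1 for degrees 0…6.
[t⁶] = 1·1 + 1·1 + 1·0 = 2.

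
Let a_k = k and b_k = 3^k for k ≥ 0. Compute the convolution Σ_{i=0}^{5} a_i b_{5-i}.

Write out a_i and b_{5-i} for i = 0,…,5 and sum the products.
Σ = 0·243 + 1·81 + 2·27 + 3·9 + 4·3 + 5·1 = 179.

179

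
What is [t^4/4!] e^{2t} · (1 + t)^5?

The EGF product rule gives c_4 = Σ_{k_1+k_2=4} C(4; k_1,k_2) · ∏ g_i(k_i), where e^{2t} gives (2)^k; (1+t)^5 gives the falling factorial (5)_k.
g_1(k) for k = 0…4: 1, 2, 4, 8, 16.
g_2(k) for k = 0…4: 1, 5, 20, 60, 120.
c_4 = Σ_k C(4,k)·g_1(k)·g_2(4−k) = 1·1·120 + 4·2·60 + 6·4·20 + 4·8·5 + 1·16·1 = 120 + 480 + 480 + 160 + 16 = 1256.

1256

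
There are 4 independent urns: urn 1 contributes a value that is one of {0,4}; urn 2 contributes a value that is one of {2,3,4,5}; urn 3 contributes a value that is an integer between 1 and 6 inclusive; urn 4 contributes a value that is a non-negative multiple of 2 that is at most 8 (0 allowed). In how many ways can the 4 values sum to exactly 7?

The generating function for the choices is (1 + z⁴)·(z² + z³ + z⁴ + z⁵)·(z + z² + z³ + z⁴ + z⁵ + z⁶)·(1 + z² + z⁴ + z⁶ + z⁸); the count is [z⁷].
(1 + z⁴) has coefficients 1,0,0,0,1 for degrees 0…4.
(z² + z³ + z⁴ + z⁵) has coefficients 0,0,1,1,1,1,0,0 for degrees 0…7.
Multiplying by (z + z² + z³ + z⁴ + z⁵ + z⁶) gives running coefficients 0,0,0,1,2,3,4,4 for degrees 0…7.
Finally multiplying by (1 + z² + z⁴ + z⁶ + z⁸), the product of all factors after the first has coefficients 0,0,0,1,2,4,6,8 for degrees 0…7.
[z⁷] = 1·8 + 1·1 = 9.

9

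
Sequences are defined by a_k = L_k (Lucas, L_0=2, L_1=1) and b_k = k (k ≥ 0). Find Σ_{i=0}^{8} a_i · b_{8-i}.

187

The convolution is the t^8 coefficient of A(t)B(t).
Σ = 2·8 + 1·7 + 3·6 + 4·5 + 7·4 + 11·3 + 18·2 + 29·1 + 47·0 = 187.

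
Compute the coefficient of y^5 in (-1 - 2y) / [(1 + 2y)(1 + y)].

The denominator gives the recurrence a_n = −3a_(n−1) − 2a_(n−2) for n ≥ 2; the numerator fixes a_0 = -1, a_1 = 1.
Iterating: -1, 1, -1, 1, -1, 1, so a_5 = 1.

1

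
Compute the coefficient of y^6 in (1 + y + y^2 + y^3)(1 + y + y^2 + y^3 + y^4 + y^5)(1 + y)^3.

31

(1 + y + y^2 + y^3) has coefficients 1,1,1,1 for degrees 0…3.
(1 + y + y^2 + y^3 + y^4 + y^5) has coefficients 1,1,1,1,1,1,0 for degrees 0…6.
Finally multiplying by (1 + y)^3, the product of all factors after the first has coefficients 1,4,7,8,8,8,7 for degrees 0…6.
[y^6] = 1·7 + 1·8 + 1·8 + 1·8 = 31.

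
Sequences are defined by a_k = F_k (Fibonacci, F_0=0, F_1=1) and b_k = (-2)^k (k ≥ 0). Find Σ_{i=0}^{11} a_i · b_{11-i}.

Write out a_i and b_{11-i} for i = 0,…,11 and sum the products.
Σ = 0·(-2048) + 1·1024 + 1·(-512) + 2·256 + 3·(-128) + 5·64 + 8·(-32) + 13·16 + 21·(-8) + 34·4 + 55·(-2) + 89·1 = 859.

859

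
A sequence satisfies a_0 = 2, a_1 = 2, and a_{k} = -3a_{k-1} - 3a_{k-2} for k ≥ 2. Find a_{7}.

The ordinary generating function has denominator 1 + 3q + 3q^2.
Iterating the recurrence: a_0,…,a_{7} = 2, 2, -12, 30, -54, 72, -54, -54.

-54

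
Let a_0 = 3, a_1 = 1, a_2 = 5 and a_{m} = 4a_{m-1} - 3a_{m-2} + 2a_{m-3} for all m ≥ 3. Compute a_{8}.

The ordinary generating function has denominator 1 - 4z + 3z^2 - 2z^3.
Iterating the recurrence: a_0,…,a_{8} = 3, 1, 5, 23, 79, 257, 837, 2735, 8943.

8943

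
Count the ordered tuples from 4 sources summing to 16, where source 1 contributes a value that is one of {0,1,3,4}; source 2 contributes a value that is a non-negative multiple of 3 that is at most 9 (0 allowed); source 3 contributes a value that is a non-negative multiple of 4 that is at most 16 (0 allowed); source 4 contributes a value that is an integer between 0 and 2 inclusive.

The generating function for the choices is (1 + q + q^3 + q^4)·(1 + q^3 + q^6 + q^9)·(1 + q^4 + q^8 + q^12 + q^16)·(1 + q + q^2); the count is [q^16].
(1 + q + q^3 + q^4) has coefficients 1,1,0,1,1 for degrees 0…4.
(1 + q^3 + q^6 + q^9) has coefficients 1,0,0,1,0,0,1,0,0,1,0,0,0,0,0,0,0 for degrees 0…16.
Multiplying by (1 + q^4 + q^8 + q^12 + q^16) gives running coefficients 1,0,0,1,1,0,1,1,1,1,1,1,1,1,1,1,1 for degrees 0…16.
Finally multiplying by (1 + q + q^2), the product of all factors after the first has coefficients 1,1,1,1,2,2,2,2,3,3,3,3,3,3,3,3,3 for degrees 0…16.
[q^16] = 1·3 + 1·3 + 1·3 + 1·3 = 12.

12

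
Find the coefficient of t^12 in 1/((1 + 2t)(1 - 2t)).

Partial fractions give a closed form: a_n = (1/2)·(-2)^n + (1/2)·2^n.
At n = 12: a_12 = 4096.

4096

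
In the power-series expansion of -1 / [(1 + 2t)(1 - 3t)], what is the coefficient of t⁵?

-133

Partial fractions give a closed form: a_n = (-2/5)·(-2)^n + (-3/5)·3^n.
At n = 5: a_5 = -133.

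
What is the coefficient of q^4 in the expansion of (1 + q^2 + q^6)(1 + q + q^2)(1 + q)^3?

(1 + q^2 + q^6) has coefficients 1,0,1,0,0 for degrees 0…4.
(1 + q + q^2) has coefficients 1,1,1,0,0 for degrees 0…4.
Finally multiplying by (1 + q)^3, the product of all factors after the first has coefficients 1,4,7,7,4 for degrees 0…4.
[q^4] = 1·4 + 1·7 = 11.

11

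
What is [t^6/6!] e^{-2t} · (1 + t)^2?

160

The EGF product rule gives c_6 = Σ_{k_1+k_2=6} C(6; k_1,k_2) · ∏ g_i(k_i), where e^{-2t} gives (-2)^k; (1+t)^2 gives the falling factorial (2)_k.
g_1(k) for k = 0…6: 1, -2, 4, -8, 16, -32, 64.
g_2(k) for k = 0…6: 1, 2, 2, 0, 0, 0, 0.
c_6 = Σ_k C(6,k)·g_1(k)·g_2(6−k) = 15·16·2 + 6·(-32)·2 + 1·64·1 = 480 − 384 + 64 = 160.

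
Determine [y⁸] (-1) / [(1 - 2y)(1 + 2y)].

The denominator gives the recurrence a_n = 4a_(n−2) for n ≥ 3; the numerator fixes a_0 = -1, a_1 = 0, a_2 = -4.
Iterating: -1, 0, -4, 0, -16, 0, -64, 0, -256, so a_8 = -256.

-256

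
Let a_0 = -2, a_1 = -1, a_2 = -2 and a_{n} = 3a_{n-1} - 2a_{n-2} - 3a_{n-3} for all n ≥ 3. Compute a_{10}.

The ordinary generating function has denominator 1 - 3z + 2z^2 + 3z^3.
Iterating the recurrence: a_0,…,a_{10} = -2, -1, -2, 2, 13, 41, 91, 152, 151, -124, -1130.

-1130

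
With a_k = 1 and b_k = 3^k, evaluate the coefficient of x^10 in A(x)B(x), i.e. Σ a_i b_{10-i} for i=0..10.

88573

Write out a_i and b_{10-i} for i = 0,…,10 and sum the products.
Σ = 1·59049 + 1·19683 + 1·6561 + 1·2187 + 1·729 + 1·243 + 1·81 + 1·27 + 1·9 + 1·3 + 1·1 = 88573.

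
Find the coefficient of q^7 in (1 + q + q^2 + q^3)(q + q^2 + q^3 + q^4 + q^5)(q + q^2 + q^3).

11

(1 + q + q^2 + q^3) has coefficients 1,1,1,1 for degrees 0…3.
(q + q^2 + q^3 + q^4 + q^5) has coefficients 0,1,1,1,1,1,0,0 for degrees 0…7.
Finally multiplying by (q + q^2 + q^3), the product of all factors after the first has coefficients 0,0,1,2,3,3,3,2 for degrees 0…7.
[q^7] = 1·2 + 1·3 + 1·3 + 1·3 = 11.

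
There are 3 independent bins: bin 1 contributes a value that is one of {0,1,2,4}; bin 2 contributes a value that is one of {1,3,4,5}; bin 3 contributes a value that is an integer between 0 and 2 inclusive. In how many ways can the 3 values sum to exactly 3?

4

The generating function for the choices is (1 + t + t^2 + t^4)·(t + t^3 + t^4 + t^5)·(1 + t + t^2); the count is [t^3].
(1 + t + t^2 + t^4) has coefficients 1,1,1,0 for degrees 0…3.
(t + t^3 + t^4 + t^5) has coefficients 0,1,0,1 for degrees 0…3.
Finally multiplying by (1 + t + t^2), the product of all factors after the first has coefficients 0,1,1,2 for degrees 0…3.
[t^3] = 1·2 + 1·1 + 1·1 = 4.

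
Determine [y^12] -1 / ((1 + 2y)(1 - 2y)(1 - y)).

-5461

Partial fractions give a closed form: a_n = (-1/3)·(-2)^n + (-1)·2^n + (1/3)·1^n.
At n = 12: a_12 = -5461.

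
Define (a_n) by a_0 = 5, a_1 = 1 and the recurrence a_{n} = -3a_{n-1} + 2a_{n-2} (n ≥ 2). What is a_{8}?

The ordinary generating function has denominator 1 + 3t - 2t^2.
Iterating the recurrence: a_0,…,a_{8} = 5, 1, 7, -19, 71, -251, 895, -3187, 11351.

11351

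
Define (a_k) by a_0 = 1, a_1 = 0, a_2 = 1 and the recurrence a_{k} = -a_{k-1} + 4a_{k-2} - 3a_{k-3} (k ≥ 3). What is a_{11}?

-12550

The ordinary generating function has denominator 1 + x - 4x^2 + 3x^3.
Iterating the recurrence: a_0,…,a_{11} = 1, 0, 1, -4, 8, -27, 71, -203, 568, -1593, 4474, -12550.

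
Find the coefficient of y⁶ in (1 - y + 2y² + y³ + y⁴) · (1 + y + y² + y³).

2

(1 - y + 2y² + y³ + y⁴) has coefficients 1,-1,2,1,1 for degrees 0…4.
(1 + y + y² + y³) has coefficients 1,1,1,1,0,0,0 for degrees 0…6.
[y⁶] = 1·0 − 1·0 + 2·0 + 1·1 + 1·1 = 2.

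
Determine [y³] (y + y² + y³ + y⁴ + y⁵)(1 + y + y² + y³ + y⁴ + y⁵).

3

(y + y² + y³ + y⁴ + y⁵) has coefficients 0,1,1,1 for degrees 0…3.
(1 + y + y² + y³ + y⁴ + y⁵) has coefficients 1,1,1,1 for degrees 0…3.
[y³] = 1·1 + 1·1 + 1·1 = 3.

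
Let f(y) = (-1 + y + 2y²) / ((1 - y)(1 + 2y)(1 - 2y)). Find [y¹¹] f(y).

The denominator gives the recurrence a_n = a_(n−1) + 4a_(n−2) − 4a_(n−3) for n ≥ 3; the numerator fixes a_0 = -1, a_1 = 0, a_2 = -2.
Iterating: -1, 0, -2, 2, -6, 10, -22, 42, -86, 170, -342, 682, so a_11 = 682.

682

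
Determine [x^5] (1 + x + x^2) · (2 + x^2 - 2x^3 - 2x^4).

-4

(1 + x + x^2) has coefficients 1,1,1 for degrees 0…2.
(2 + x^2 - 2x^3 - 2x^4) has coefficients 2,0,1,-2,-2,0 for degrees 0…5.
[x^5] = 1·0 + 1·(-2) + 1·(-2) = -4.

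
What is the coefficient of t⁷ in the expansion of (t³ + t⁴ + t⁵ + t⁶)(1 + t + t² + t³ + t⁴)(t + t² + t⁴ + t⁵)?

8

(t³ + t⁴ + t⁵ + t⁶) has coefficients 0,0,0,1,1,1,1 for degrees 0…6.
(1 + t + t² + t³ + t⁴) has coefficients 1,1,1,1,1,0,0,0 for degrees 0…7.
Finally multiplying by (t + t² + t⁴ + t⁵), the product of all factors after the first has coefficients 0,1,2,2,3,4,3,2 for degrees 0…7.
[t⁷] = 1·3 + 1·2 + 1·2 + 1·1 = 8.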